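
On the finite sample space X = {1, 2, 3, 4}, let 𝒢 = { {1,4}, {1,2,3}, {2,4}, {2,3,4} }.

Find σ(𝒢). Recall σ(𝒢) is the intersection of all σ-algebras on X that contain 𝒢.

Take S₀ = 𝒢 ∪ {∅, X} = { {}, {1,4}, {2,4}, {1,2,3}, {2,3,4}, X }.
Pass 1 (5 new):
  {1}  = X∖{2,3,4}
  {4}  = X∖{1,2,3}
  {1,3}  = X∖{2,4}
  {2,3}  = X∖{1,4}
  {1,2,4}  = {1,4} ∪ {2,4}
  [11 total]
Pass 2 (2 new):
  {3}  = X∖{1,2,4}
  {1,3,4}  = {1,4} ∪ {1,3}
  [13 total]
Pass 3 (2 new):
  {2}  = X∖{1,3,4}
  {3,4}  = {3} ∪ {4}
  [15 total]
Pass 4. New:
  {1,2}  = X∖{3,4}
  [16 total]
Pass 5: no new sets; the family is a σ-algebra.

|σ(𝒢)| = 16.  σ(𝒢) = { {}, {1}, {2}, {3}, {4}, {1,2}, {1,3}, {1,4}, {2,3}, {2,4}, {3,4}, {1,2,3}, {1,2,4}, {1,3,4}, {2,3,4}, X }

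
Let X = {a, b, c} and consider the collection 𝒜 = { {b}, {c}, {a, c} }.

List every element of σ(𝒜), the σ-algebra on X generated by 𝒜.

Initial family (5 sets): { {}, {b}, {c}, {a, c}, X }.
Iteration 1: 2 new —
  {a, b}  = X∖{c}
  {b, c}  = {c} ∪ {b}
  [7 total]
Iteration 2 (1 new):
  {a}  = X∖{b, c}
  [8 total]
After Iteration 3 the family is unchanged; done.

Hence σ(𝒜) has 8 members: { {}, {a}, {b}, {c}, {a, b}, {a, c}, {b, c}, X }.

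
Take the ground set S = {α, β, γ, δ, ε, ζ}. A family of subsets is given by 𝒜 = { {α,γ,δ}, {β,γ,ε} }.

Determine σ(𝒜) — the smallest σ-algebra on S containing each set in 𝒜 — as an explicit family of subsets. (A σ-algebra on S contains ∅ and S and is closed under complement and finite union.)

σ(𝒜) (16 sets): { {}, {γ}, {ζ}, {α,δ}, {β,ε}, {γ,ζ}, {α,γ,δ}, {α,δ,ζ}, {β,γ,ε}, {β,ε,ζ}, {α,β,δ,ε}, {α,γ,δ,ζ}, {β,γ,ε,ζ}, {α,β,γ,δ,ε}, {α,β,δ,ε,ζ}, S }

Derivation:
Initial family (4 sets): { {}, {α,γ,δ}, {β,γ,ε}, S }.
Round 1: 3 new —
  {α,δ,ζ}  = {β,γ,ε}ᶜ
  {β,ε,ζ}  = {α,γ,δ}ᶜ
  {α,β,γ,δ,ε}  = {α,γ,δ} ∪ {β,γ,ε}
  — 7 sets.
Round 2: +4 →
  {ζ}  = {α,β,γ,δ,ε}ᶜ
  {α,γ,δ,ζ}  = {α,γ,δ} ∪ {α,δ,ζ}
  {β,γ,ε,ζ}  = {β,γ,ε} ∪ {β,ε,ζ}
  {α,β,δ,ε,ζ}  = {β,ε,ζ} ∪ {α,δ,ζ}
  — 11 sets.
Round 3 adds 3:
  {γ}  = {α,β,δ,ε,ζ}ᶜ
  {α,δ}  = {β,γ,ε,ζ}ᶜ
  {β,ε}  = {α,γ,δ,ζ}ᶜ
  — 14 sets.
Round 4. New:
  {γ,ζ}  = {γ} ∪ {ζ}
  {α,β,δ,ε}  = {β,ε} ∪ {α,δ}
  — 16 sets.
After Round 5 the family is unchanged; done.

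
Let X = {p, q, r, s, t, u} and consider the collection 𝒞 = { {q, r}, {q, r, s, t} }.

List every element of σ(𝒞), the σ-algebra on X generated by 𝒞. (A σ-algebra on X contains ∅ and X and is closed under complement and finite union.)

Begin from { {}, {q, r}, {q, r, s, t}, X } (that is, 𝒞 plus ∅ and X).
Iteration 1. New:
  {p, u}  = X∖{q, r, s, t}
  {p, s, t, u}  = X∖{q, r}
  (now 6)
Iteration 2 adds 1:
  {p, q, r, u}  = {q, r} ∪ {p, u}
  (now 7)
Iteration 3: +1 →
  {s, t}  = X∖{p, q, r, u}
  (now 8)
After Iteration 4 the family is unchanged; done.

Hence σ(𝒞) has 8 members: { {}, {p, u}, {q, r}, {s, t}, {p, q, r, u}, {p, s, t, u}, {q, r, s, t}, X }.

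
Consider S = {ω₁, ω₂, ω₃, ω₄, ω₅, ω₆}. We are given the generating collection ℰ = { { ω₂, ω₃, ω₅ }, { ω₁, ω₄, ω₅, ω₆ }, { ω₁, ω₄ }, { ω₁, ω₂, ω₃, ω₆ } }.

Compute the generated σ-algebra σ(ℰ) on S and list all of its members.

|σ(ℰ)| = 32.  σ(ℰ) = { {  }, { ω₁ }, { ω₄ }, { ω₅ }, { ω₆ }, { ω₁, ω₄ }, { ω₁, ω₅ }, { ω₁, ω₆ }, { ω₂, ω₃ }, { ω₄, ω₅ }, { ω₄, ω₆ }, { ω₅, ω₆ }, { ω₁, ω₂, ω₃ }, { ω₁, ω₄, ω₅ }, { ω₁, ω₄, ω₆ }, { ω₁, ω₅, ω₆ }, { ω₂, ω₃, ω₄ }, { ω₂, ω₃, ω₅ }, { ω₂, ω₃, ω₆ }, { ω₄, ω₅, ω₆ }, { ω₁, ω₂, ω₃, ω₄ }, { ω₁, ω₂, ω₃, ω₅ }, { ω₁, ω₂, ω₃, ω₆ }, { ω₁, ω₄, ω₅, ω₆ }, { ω₂, ω₃, ω₄, ω₅ }, { ω₂, ω₃, ω₄, ω₆ }, { ω₂, ω₃, ω₅, ω₆ }, { ω₁, ω₂, ω₃, ω₄, ω₅ }, { ω₁, ω₂, ω₃, ω₄, ω₆ }, { ω₁, ω₂, ω₃, ω₅, ω₆ }, { ω₂, ω₃, ω₄, ω₅, ω₆ }, S }

Derivation:
Take S₀ = ℰ ∪ {∅, S} = { {  }, { ω₁, ω₄ }, { ω₂, ω₃, ω₅ }, { ω₁, ω₂, ω₃, ω₆ }, { ω₁, ω₄, ω₅, ω₆ }, S }.
Pass 1: +7 →
  { ω₂, ω₃ }  = ᶜ of { ω₁, ω₄, ω₅, ω₆ }
  { ω₄, ω₅ }  = ᶜ of { ω₁, ω₂, ω₃, ω₆ }
  { ω₁, ω₄, ω₆ }  = ᶜ of { ω₂, ω₃, ω₅ }
  { ω₂, ω₃, ω₅, ω₆ }  = ᶜ of { ω₁, ω₄ }
  { ω₁, ω₂, ω₃, ω₄, ω₅ }  = { ω₂, ω₃, ω₅ } ∪ { ω₁, ω₄ }
  { ω₁, ω₂, ω₃, ω₄, ω₆ }  = { ω₁, ω₄ } ∪ { ω₁, ω₂, ω₃, ω₆ }
  { ω₁, ω₂, ω₃, ω₅, ω₆ }  = { ω₂, ω₃, ω₅ } ∪ { ω₁, ω₂, ω₃, ω₆ }
Pass 2 adds 7:
  { ω₄ }  = ᶜ of { ω₁, ω₂, ω₃, ω₅, ω₆ }
  { ω₅ }  = ᶜ of { ω₁, ω₂, ω₃, ω₄, ω₆ }
  { ω₆ }  = ᶜ of { ω₁, ω₂, ω₃, ω₄, ω₅ }
  { ω₁, ω₄, ω₅ }  = { ω₄, ω₅ } ∪ { ω₁, ω₄ }
  { ω₁, ω₂, ω₃, ω₄ }  = { ω₂, ω₃ } ∪ { ω₁, ω₄ }
  { ω₂, ω₃, ω₄, ω₅ }  = { ω₄, ω₅ } ∪ { ω₂, ω₃, ω₅ }
  { ω₂, ω₃, ω₄, ω₅, ω₆ }  = { ω₄, ω₅ } ∪ { ω₂, ω₃, ω₅, ω₆ }
Pass 3: +7 →
  { ω₁ }  = ᶜ of { ω₂, ω₃, ω₄, ω₅, ω₆ }
  { ω₁, ω₆ }  = ᶜ of { ω₂, ω₃, ω₄, ω₅ }
  { ω₄, ω₆ }  = { ω₆ } ∪ { ω₄ }
  { ω₅, ω₆ }  = ᶜ of { ω₁, ω₂, ω₃, ω₄ }
  { ω₂, ω₃, ω₄ }  = { ω₂, ω₃ } ∪ { ω₄ }
  { ω₂, ω₃, ω₆ }  = ᶜ of { ω₁, ω₄, ω₅ }
  { ω₄, ω₅, ω₆ }  = { ω₄, ω₅ } ∪ { ω₆ }
Pass 4: 5 new —
  { ω₁, ω₅ }  = { ω₁ } ∪ { ω₅ }
  { ω₁, ω₂, ω₃ }  = ᶜ of { ω₄, ω₅, ω₆ }
  { ω₁, ω₅, ω₆ }  = ᶜ of { ω₂, ω₃, ω₄ }
  { ω₁, ω₂, ω₃, ω₅ }  = ᶜ of { ω₄, ω₆ }
  { ω₂, ω₃, ω₄, ω₆ }  = { ω₂, ω₃, ω₄ } ∪ { ω₂, ω₃, ω₆ }
After Pass 5 the family is unchanged; done.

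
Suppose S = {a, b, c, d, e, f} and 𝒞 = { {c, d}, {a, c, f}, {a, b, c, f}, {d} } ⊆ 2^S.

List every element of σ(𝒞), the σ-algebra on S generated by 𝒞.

Begin from { {}, {d}, {c, d}, {a, c, f}, {a, b, c, f}, S } (that is, 𝒞 plus ∅ and S).
Round 1: 6 new —
  {d, e}  = complement {a, b, c, f}
  {b, d, e}  = complement {a, c, f}
  {a, b, e, f}  = complement {c, d}
  {a, c, d, f}  = {c, d} ∪ {a, c, f}
  {a, b, c, d, f}  = {c, d} ∪ {a, b, c, f}
  {a, b, c, e, f}  = complement {d}
  (now 12)
Round 2. New:
  {e}  = complement {a, b, c, d, f}
  {b, e}  = complement {a, c, d, f}
  {c, d, e}  = {c, d} ∪ {d, e}
  {b, c, d, e}  = {c, d} ∪ {b, d, e}
  {a, b, d, e, f}  = {d, e} ∪ {a, b, e, f}
  {a, c, d, e, f}  = {a, c, f} ∪ {d, e}
  (now 18)
Round 3 adds 5:
  {b}  = complement {a, c, d, e, f}
  {c}  = complement {a, b, d, e, f}
  {a, f}  = complement {b, c, d, e}
  {a, b, f}  = complement {c, d, e}
  {a, c, e, f}  = {a, c, f} ∪ {e}
  (now 23)
Round 4: 9 new —
  {b, c}  = {b} ∪ {c}
  {b, d}  = complement {a, c, e, f}
  {c, e}  = {e} ∪ {c}
  {a, d, f}  = {a, f} ∪ {d}
  {a, e, f}  = {a, f} ∪ {e}
  {b, c, d}  = {c, d} ∪ {b}
  {b, c, e}  = {b, e} ∪ {c}
  {a, b, d, f}  = {d} ∪ {a, b, f}
  {a, d, e, f}  = {a, f} ∪ {d, e}
  (now 32)
Round 5: stable.

|σ(𝒞)| = 32.  σ(𝒞) = { {}, {b}, {c}, {d}, {e}, {a, f}, {b, c}, {b, d}, {b, e}, {c, d}, {c, e}, {d, e}, {a, b, f}, {a, c, f}, {a, d, f}, {a, e, f}, {b, c, d}, {b, c, e}, {b, d, e}, {c, d, e}, {a, b, c, f}, {a, b, d, f}, {a, b, e, f}, {a, c, d, f}, {a, c, e, f}, {a, d, e, f}, {b, c, d, e}, {a, b, c, d, f}, {a, b, c, e, f}, {a, b, d, e, f}, {a, c, d, e, f}, S }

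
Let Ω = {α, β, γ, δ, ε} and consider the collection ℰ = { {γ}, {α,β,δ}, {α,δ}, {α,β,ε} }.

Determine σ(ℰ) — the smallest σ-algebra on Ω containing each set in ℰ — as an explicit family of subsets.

Begin from { {}, {γ}, {α,δ}, {α,β,δ}, {α,β,ε}, Ω } (that is, ℰ plus ∅ and Ω).
Pass 1: 7 new —
  {γ,δ}  = Ω∖{α,β,ε}
  {γ,ε}  = Ω∖{α,β,δ}
  {α,γ,δ}  = {γ} ∪ {α,δ}
  {β,γ,ε}  = Ω∖{α,δ}
  {α,β,γ,δ}  = {γ} ∪ {α,β,δ}
  {α,β,γ,ε}  = {γ} ∪ {α,β,ε}
  {α,β,δ,ε}  = Ω∖{γ}
  [13 total]
Pass 2 adds 6:
  {δ}  = Ω∖{α,β,γ,ε}
  {ε}  = Ω∖{α,β,γ,δ}
  {β,ε}  = Ω∖{α,γ,δ}
  {γ,δ,ε}  = {γ,δ} ∪ {γ,ε}
  {α,γ,δ,ε}  = {α,γ,δ} ∪ {γ,ε}
  {β,γ,δ,ε}  = {γ,δ} ∪ {β,γ,ε}
  [19 total]
Pass 3. New:
  {α}  = Ω∖{β,γ,δ,ε}
  {β}  = Ω∖{α,γ,δ,ε}
  {α,β}  = Ω∖{γ,δ,ε}
  {δ,ε}  = {ε} ∪ {δ}
  {α,δ,ε}  = {α,δ} ∪ {ε}
  {β,δ,ε}  = {β,ε} ∪ {δ}
  [25 total]
Pass 4. New:
  {α,γ}  = Ω∖{β,δ,ε}
  {α,ε}  = {ε} ∪ {α}
  {β,γ}  = Ω∖{α,δ,ε}
  {β,δ}  = {β} ∪ {δ}
  {α,β,γ}  = Ω∖{δ,ε}
  {α,γ,ε}  = {γ,ε} ∪ {α}
  {β,γ,δ}  = {γ,δ} ∪ {β}
  [32 total]
After Pass 5 the family is unchanged; done.

Hence σ(ℰ) has 32 members: { {}, {α}, {β}, {γ}, {δ}, {ε}, {α,β}, {α,γ}, {α,δ}, {α,ε}, {β,γ}, {β,δ}, {β,ε}, {γ,δ}, {γ,ε}, {δ,ε}, {α,β,γ}, {α,β,δ}, {α,β,ε}, {α,γ,δ}, {α,γ,ε}, {α,δ,ε}, {β,γ,δ}, {β,γ,ε}, {β,δ,ε}, {γ,δ,ε}, {α,β,γ,δ}, {α,β,γ,ε}, {α,β,δ,ε}, {α,γ,δ,ε}, {β,γ,δ,ε}, Ω }.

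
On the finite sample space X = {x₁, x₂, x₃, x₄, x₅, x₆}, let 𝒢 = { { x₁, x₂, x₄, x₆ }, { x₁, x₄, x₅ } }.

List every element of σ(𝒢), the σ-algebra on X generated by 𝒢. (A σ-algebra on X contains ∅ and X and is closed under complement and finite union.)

Answer: σ(𝒢) = { {  }, { x₃ }, { x₅ }, { x₁, x₄ }, { x₂, x₆ }, { x₃, x₅ }, { x₁, x₃, x₄ }, { x₁, x₄, x₅ }, { x₂, x₃, x₆ }, { x₂, x₅, x₆ }, { x₁, x₂, x₄, x₆ }, { x₁, x₃, x₄, x₅ }, { x₂, x₃, x₅, x₆ }, { x₁, x₂, x₃, x₄, x₆ }, { x₁, x₂, x₄, x₅, x₆ }, X }

Working:
Take S₀ = 𝒢 ∪ {∅, X} = { {  }, { x₁, x₄, x₅ }, { x₁, x₂, x₄, x₆ }, X }.
Pass 1: 3 new —
  { x₃, x₅ }  = complement { x₁, x₂, x₄, x₆ }
  { x₂, x₃, x₆ }  = complement { x₁, x₄, x₅ }
  { x₁, x₂, x₄, x₅, x₆ }  = { x₁, x₂, x₄, x₆ } ∪ { x₁, x₄, x₅ }
  (now 7)
Pass 2 adds 4:
  { x₃ }  = complement { x₁, x₂, x₄, x₅, x₆ }
  { x₁, x₃, x₄, x₅ }  = { x₁, x₄, x₅ } ∪ { x₃, x₅ }
  { x₂, x₃, x₅, x₆ }  = { x₂, x₃, x₆ } ∪ { x₃, x₅ }
  { x₁, x₂, x₃, x₄, x₆ }  = { x₁, x₂, x₄, x₆ } ∪ { x₂, x₃, x₆ }
  (now 11)
Pass 3: 3 new —
  { x₅ }  = complement { x₁, x₂, x₃, x₄, x₆ }
  { x₁, x₄ }  = complement { x₂, x₃, x₅, x₆ }
  { x₂, x₆ }  = complement { x₁, x₃, x₄, x₅ }
  (now 14)
Pass 4: 2 new —
  { x₁, x₃, x₄ }  = { x₃ } ∪ { x₁, x₄ }
  { x₂, x₅, x₆ }  = { x₂, x₆ } ∪ { x₅ }
  (now 16)
Pass 5: no new sets; the family is a σ-algebra.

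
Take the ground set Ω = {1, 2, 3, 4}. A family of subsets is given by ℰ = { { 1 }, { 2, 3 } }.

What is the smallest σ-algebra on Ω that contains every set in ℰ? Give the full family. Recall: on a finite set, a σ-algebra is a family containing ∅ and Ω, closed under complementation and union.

Seed the family with ℰ together with ∅ and Ω: { {  }, { 1 }, { 2, 3 }, Ω }.
Pass 1 (3 new):
  { 1, 4 }  = complement { 2, 3 }
  { 1, 2, 3 }  = { 2, 3 } ∪ { 1 }
  { 2, 3, 4 }  = complement { 1 }
  — 7 sets.
Pass 2 adds 1:
  { 4 }  = complement { 1, 2, 3 }
  — 8 sets.
Pass 3: closed — nothing new.

Therefore σ(ℰ) = { {  }, { 1 }, { 4 }, { 1, 4 }, { 2, 3 }, { 1, 2, 3 }, { 2, 3, 4 }, Ω } (|σ(ℰ)| = 8).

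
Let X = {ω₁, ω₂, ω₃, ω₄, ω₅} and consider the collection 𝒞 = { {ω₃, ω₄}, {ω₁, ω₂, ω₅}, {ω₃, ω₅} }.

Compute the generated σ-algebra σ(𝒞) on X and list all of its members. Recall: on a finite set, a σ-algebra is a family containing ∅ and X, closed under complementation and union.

Start: 𝒞 ∪ {∅, X} = { {}, {ω₃, ω₄}, {ω₃, ω₅}, {ω₁, ω₂, ω₅}, X }.
Step 1. New:
  {ω₁, ω₂, ω₄}  = complement {ω₃, ω₅}
  {ω₃, ω₄, ω₅}  = {ω₃, ω₄} ∪ {ω₃, ω₅}
  {ω₁, ω₂, ω₃, ω₅}  = {ω₁, ω₂, ω₅} ∪ {ω₃, ω₅}
  |family| = 8
Step 2: +4 →
  {ω₄}  = complement {ω₁, ω₂, ω₃, ω₅}
  {ω₁, ω₂}  = complement {ω₃, ω₄, ω₅}
  {ω₁, ω₂, ω₃, ω₄}  = {ω₃, ω₄} ∪ {ω₁, ω₂, ω₄}
  {ω₁, ω₂, ω₄, ω₅}  = {ω₁, ω₂, ω₅} ∪ {ω₁, ω₂, ω₄}
  |family| = 12
Step 3: 2 new —
  {ω₃}  = complement {ω₁, ω₂, ω₄, ω₅}
  {ω₅}  = complement {ω₁, ω₂, ω₃, ω₄}
  |family| = 14
Step 4 adds 2:
  {ω₄, ω₅}  = {ω₄} ∪ {ω₅}
  {ω₁, ω₂, ω₃}  = {ω₃} ∪ {ω₁, ω₂}
  |family| = 16
Step 5: closed — nothing new.

Therefore σ(𝒞) = { {}, {ω₃}, {ω₄}, {ω₅}, {ω₁, ω₂}, {ω₃, ω₄}, {ω₃, ω₅}, {ω₄, ω₅}, {ω₁, ω₂, ω₃}, {ω₁, ω₂, ω₄}, {ω₁, ω₂, ω₅}, {ω₃, ω₄, ω₅}, {ω₁, ω₂, ω₃, ω₄}, {ω₁, ω₂, ω₃, ω₅}, {ω₁, ω₂, ω₄, ω₅}, X } (|σ(𝒞)| = 16).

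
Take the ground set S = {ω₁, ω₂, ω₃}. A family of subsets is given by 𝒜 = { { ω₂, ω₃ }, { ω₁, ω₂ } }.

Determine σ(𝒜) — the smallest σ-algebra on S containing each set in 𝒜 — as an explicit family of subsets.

Seed the family with 𝒜 together with ∅ and S: { {  }, { ω₁, ω₂ }, { ω₂, ω₃ }, S }.
Pass 1: +2 →
  { ω₁ }  = { ω₂, ω₃ }ᶜ
  { ω₃ }  = { ω₁, ω₂ }ᶜ
Pass 2 adds 1:
  { ω₁, ω₃ }  = { ω₃ } ∪ { ω₁ }
Pass 3 (1 new):
  { ω₂ }  = { ω₁, ω₃ }ᶜ
After Pass 4 the family is unchanged; done.

Therefore σ(𝒜) = { {  }, { ω₁ }, { ω₂ }, { ω₃ }, { ω₁, ω₂ }, { ω₁, ω₃ }, { ω₂, ω₃ }, S } (|σ(𝒜)| = 8).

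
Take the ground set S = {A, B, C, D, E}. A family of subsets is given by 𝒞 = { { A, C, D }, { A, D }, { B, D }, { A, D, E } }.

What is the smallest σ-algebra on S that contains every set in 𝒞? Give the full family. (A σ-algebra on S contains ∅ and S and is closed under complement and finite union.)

Answer: σ(𝒞) = { {}, { A }, { B }, { C }, { D }, { E }, { A, B }, { A, C }, { A, D }, { A, E }, { B, C }, { B, D }, { B, E }, { C, D }, { C, E }, { D, E }, { A, B, C }, { A, B, D }, { A, B, E }, { A, C, D }, { A, C, E }, { A, D, E }, { B, C, D }, { B, C, E }, { B, D, E }, { C, D, E }, { A, B, C, D }, { A, B, C, E }, { A, B, D, E }, { A, C, D, E }, { B, C, D, E }, S }

Derivation:
Seed the family with 𝒞 together with ∅ and S: { {}, { A, D }, { B, D }, { A, C, D }, { A, D, E }, S }.
Pass 1. New:
  { B, C }  = { A, D, E }ᶜ
  { B, E }  = { A, C, D }ᶜ
  { A, B, D }  = { A, D } ∪ { B, D }
  { A, C, E }  = { B, D }ᶜ
  { B, C, E }  = { A, D }ᶜ
  { A, B, C, D }  = { A, C, D } ∪ { B, D }
  { A, B, D, E }  = { A, D, E } ∪ { B, D }
  { A, C, D, E }  = { A, D, E } ∪ { A, C, D }
Pass 2: 8 new —
  { B }  = { A, C, D, E }ᶜ
  { C }  = { A, B, D, E }ᶜ
  { E }  = { A, B, C, D }ᶜ
  { C, E }  = { A, B, D }ᶜ
  { B, C, D }  = { B, C } ∪ { B, D }
  { B, D, E }  = { B, E } ∪ { B, D }
  { A, B, C, E }  = { B, E } ∪ { A, C, E }
  { B, C, D, E }  = { B, C, E } ∪ { B, D }
Pass 3: +4 →
  { A }  = { B, C, D, E }ᶜ
  { D }  = { A, B, C, E }ᶜ
  { A, C }  = { B, D, E }ᶜ
  { A, E }  = { B, C, D }ᶜ
Pass 4: +6 →
  { A, B }  = { B } ∪ { A }
  { C, D }  = { C } ∪ { D }
  { D, E }  = { E } ∪ { D }
  { A, B, C }  = { B } ∪ { A, C }
  { A, B, E }  = { B, E } ∪ { A, E }
  { C, D, E }  = { D } ∪ { C, E }
After Pass 5 the family is unchanged; done.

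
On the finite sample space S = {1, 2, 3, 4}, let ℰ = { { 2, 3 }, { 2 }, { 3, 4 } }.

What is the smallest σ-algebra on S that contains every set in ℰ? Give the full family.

Start: ℰ ∪ {∅, S} = { ∅, { 2 }, { 2, 3 }, { 3, 4 }, S }.
Step 1 (4 new):
  { 1, 2 }  = ᶜ of { 3, 4 }
  { 1, 4 }  = ᶜ of { 2, 3 }
  { 1, 3, 4 }  = ᶜ of { 2 }
  { 2, 3, 4 }  = { 3, 4 } ∪ { 2, 3 }
  |family| = 9
Step 2: +3 →
  { 1 }  = ᶜ of { 2, 3, 4 }
  { 1, 2, 3 }  = { 1, 2 } ∪ { 2, 3 }
  { 1, 2, 4 }  = { 1, 2 } ∪ { 1, 4 }
  |family| = 12
Step 3 (2 new):
  { 3 }  = ᶜ of { 1, 2, 4 }
  { 4 }  = ᶜ of { 1, 2, 3 }
  |family| = 14
Step 4: 2 new —
  { 1, 3 }  = { 3 } ∪ { 1 }
  { 2, 4 }  = { 4 } ∪ { 2 }
  |family| = 16
Step 5: closed — nothing new.

|σ(ℰ)| = 16.  σ(ℰ) = { ∅, { 1 }, { 2 }, { 3 }, { 4 }, { 1, 2 }, { 1, 3 }, { 1, 4 }, { 2, 3 }, { 2, 4 }, { 3, 4 }, { 1, 2, 3 }, { 1, 2, 4 }, { 1, 3, 4 }, { 2, 3, 4 }, S }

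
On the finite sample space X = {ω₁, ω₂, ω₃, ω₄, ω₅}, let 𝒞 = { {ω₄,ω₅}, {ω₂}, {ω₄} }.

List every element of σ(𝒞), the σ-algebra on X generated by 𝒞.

Seed the family with 𝒞 together with ∅ and X: { ∅, {ω₂}, {ω₄}, {ω₄,ω₅}, X }.
Pass 1: 5 new —
  {ω₂,ω₄}  = {ω₄} ∪ {ω₂}
  {ω₁,ω₂,ω₃}  = X∖{ω₄,ω₅}
  {ω₂,ω₄,ω₅}  = {ω₄,ω₅} ∪ {ω₂}
  {ω₁,ω₂,ω₃,ω₅}  = X∖{ω₄}
  {ω₁,ω₃,ω₄,ω₅}  = X∖{ω₂}
Pass 2. New:
  {ω₁,ω₃}  = X∖{ω₂,ω₄,ω₅}
  {ω₁,ω₃,ω₅}  = X∖{ω₂,ω₄}
  {ω₁,ω₂,ω₃,ω₄}  = {ω₁,ω₂,ω₃} ∪ {ω₄}
Pass 3: +2 →
  {ω₅}  = X∖{ω₁,ω₂,ω₃,ω₄}
  {ω₁,ω₃,ω₄}  = {ω₁,ω₃} ∪ {ω₄}
Pass 4: +1 →
  {ω₂,ω₅}  = X∖{ω₁,ω₃,ω₄}
After Pass 5 the family is unchanged; done.

σ(𝒞) = { ∅, {ω₂}, {ω₄}, {ω₅}, {ω₁,ω₃}, {ω₂,ω₄}, {ω₂,ω₅}, {ω₄,ω₅}, {ω₁,ω₂,ω₃}, {ω₁,ω₃,ω₄}, {ω₁,ω₃,ω₅}, {ω₂,ω₄,ω₅}, {ω₁,ω₂,ω₃,ω₄}, {ω₁,ω₂,ω₃,ω₅}, {ω₁,ω₃,ω₄,ω₅}, X }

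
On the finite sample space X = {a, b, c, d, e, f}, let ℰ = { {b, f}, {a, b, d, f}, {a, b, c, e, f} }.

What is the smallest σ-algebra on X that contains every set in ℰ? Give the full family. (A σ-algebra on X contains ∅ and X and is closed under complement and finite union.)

Answer: σ(ℰ) = { ∅, {a}, {d}, {a, d}, {b, f}, {c, e}, {a, b, f}, {a, c, e}, {b, d, f}, {c, d, e}, {a, b, d, f}, {a, c, d, e}, {b, c, e, f}, {a, b, c, e, f}, {b, c, d, e, f}, X }

Trace:
Take S₀ = ℰ ∪ {∅, X} = { ∅, {b, f}, {a, b, d, f}, {a, b, c, e, f}, X }.
Pass 1. New:
  {d}  = ᶜ of {a, b, c, e, f}
  {c, e}  = ᶜ of {a, b, d, f}
  {a, c, d, e}  = ᶜ of {b, f}
  (now 8)
Pass 2: +3 →
  {b, d, f}  = {d} ∪ {b, f}
  {c, d, e}  = {d} ∪ {c, e}
  {b, c, e, f}  = {c, e} ∪ {b, f}
  (now 11)
Pass 3: 4 new —
  {a, d}  = ᶜ of {b, c, e, f}
  {a, b, f}  = ᶜ of {c, d, e}
  {a, c, e}  = ᶜ of {b, d, f}
  {b, c, d, e, f}  = {b, d, f} ∪ {c, d, e}
  (now 15)
Pass 4: 1 new —
  {a}  = ᶜ of {b, c, d, e, f}
  (now 16)
Pass 5: already closed under ᶜ and ∪.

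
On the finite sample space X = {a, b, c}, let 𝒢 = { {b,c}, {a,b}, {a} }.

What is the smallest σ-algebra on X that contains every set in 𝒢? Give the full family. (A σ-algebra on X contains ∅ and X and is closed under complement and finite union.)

|σ(𝒢)| = 8.  σ(𝒢) = { ∅, {a}, {b}, {c}, {a,b}, {a,c}, {b,c}, X }

Working:
Start: 𝒢 ∪ {∅, X} = { ∅, {a}, {a,b}, {b,c}, X }.
Step 1: +1 →
  {c}  = {a,b}ᶜ
  — 6 sets.
Step 2: 1 new —
  {a,c}  = {c} ∪ {a}
  — 7 sets.
Step 3: 1 new —
  {b}  = {a,c}ᶜ
  — 8 sets.
Step 4: stable.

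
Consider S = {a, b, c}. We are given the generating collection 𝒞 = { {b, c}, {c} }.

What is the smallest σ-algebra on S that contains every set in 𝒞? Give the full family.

σ(𝒞) = { {}, {a}, {b}, {c}, {a, b}, {a, c}, {b, c}, S }

Derivation:
Begin from { {}, {c}, {b, c}, S } (that is, 𝒞 plus ∅ and S).
Iteration 1 (2 new):
  {a}  = ᶜ of {b, c}
  {a, b}  = ᶜ of {c}
  |family| = 6
Iteration 2. New:
  {a, c}  = {c} ∪ {a}
  |family| = 7
Iteration 3: 1 new —
  {b}  = ᶜ of {a, c}
  |family| = 8
Iteration 4: stable.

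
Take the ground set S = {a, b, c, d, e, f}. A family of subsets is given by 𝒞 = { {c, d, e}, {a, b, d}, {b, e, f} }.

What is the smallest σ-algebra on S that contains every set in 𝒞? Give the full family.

Start: 𝒞 ∪ {∅, S} = { {}, {a, b, d}, {b, e, f}, {c, d, e}, S }.
Step 1: 6 new —
  {a, b, f}  = {c, d, e}ᶜ
  {a, c, d}  = {b, e, f}ᶜ
  {c, e, f}  = {a, b, d}ᶜ
  {a, b, c, d, e}  = {c, d, e} ∪ {a, b, d}
  {a, b, d, e, f}  = {b, e, f} ∪ {a, b, d}
  {b, c, d, e, f}  = {c, d, e} ∪ {b, e, f}
Step 2: +12 →
  {a}  = {b, c, d, e, f}ᶜ
  {c}  = {a, b, d, e, f}ᶜ
  {f}  = {a, b, c, d, e}ᶜ
  {a, b, c, d}  = {a, b, d} ∪ {a, c, d}
  {a, b, d, f}  = {a, b, d} ∪ {a, b, f}
  {a, b, e, f}  = {b, e, f} ∪ {a, b, f}
  {a, c, d, e}  = {c, d, e} ∪ {a, c, d}
  {b, c, e, f}  = {b, e, f} ∪ {c, e, f}
  {c, d, e, f}  = {c, d, e} ∪ {c, e, f}
  {a, b, c, d, f}  = {a, c, d} ∪ {a, b, f}
  {a, b, c, e, f}  = {c, e, f} ∪ {a, b, f}
  {a, c, d, e, f}  = {a, c, d} ∪ {c, e, f}
Step 3 adds 15:
  {b}  = {a, c, d, e, f}ᶜ
  {d}  = {a, b, c, e, f}ᶜ
  {e}  = {a, b, c, d, f}ᶜ
  {a, b}  = {c, d, e, f}ᶜ
  {a, c}  = {c} ∪ {a}
  {a, d}  = {b, c, e, f}ᶜ
  {a, f}  = {f} ∪ {a}
  {b, f}  = {a, c, d, e}ᶜ
  {c, d}  = {a, b, e, f}ᶜ
  {c, e}  = {a, b, d, f}ᶜ
  {c, f}  = {f} ∪ {c}
  {e, f}  = {a, b, c, d}ᶜ
  {a, b, c, f}  = {c} ∪ {a, b, f}
  {a, c, d, f}  = {a, c, d} ∪ {f}
  {a, c, e, f}  = {c, e, f} ∪ {a}
Step 4 (25 new):
  {a, e}  = {a} ∪ {e}
  {b, c}  = {b} ∪ {c}
  {b, d}  = {a, c, e, f}ᶜ
  {b, e}  = {a, c, d, f}ᶜ
  {d, e}  = {a, b, c, f}ᶜ
  {d, f}  = {d} ∪ {f}
  {a, b, c}  = {b} ∪ {a, c}
  {a, b, e}  = {a, b} ∪ {e}
  {a, c, e}  = {a, c} ∪ {c, e}
  {a, c, f}  = {a, f} ∪ {a, c}
  {a, d, e}  = {a, d} ∪ {e}
  {a, d, f}  = {a, f} ∪ {d}
  {a, e, f}  = {a, f} ∪ {e, f}
  {b, c, d}  = {c, d} ∪ {b}
  {b, c, e}  = {b} ∪ {c, e}
  {b, c, f}  = {b} ∪ {c, f}
  {b, d, f}  = {b, f} ∪ {d}
  {c, d, f}  = {c, d} ∪ {c, f}
  {d, e, f}  = {d} ∪ {e, f}
  {a, b, c, e}  = {c, e} ∪ {a, b}
  {a, b, d, e}  = {c, f}ᶜ
  {a, d, e, f}  = {e, f} ∪ {a, d}
  {b, c, d, e}  = {a, f}ᶜ
  {b, c, d, f}  = {c, d} ∪ {b, f}
  {b, d, e, f}  = {a, c}ᶜ
Step 5 adds 1:
  {b, d, e}  = {a, c, f}ᶜ
Step 6: already closed under ᶜ and ∪.

|σ(𝒞)| = 64.  σ(𝒞) = { {}, {a}, {b}, {c}, {d}, {e}, {f}, {a, b}, {a, c}, {a, d}, {a, e}, {a, f}, {b, c}, {b, d}, {b, e}, {b, f}, {c, d}, {c, e}, {c, f}, {d, e}, {d, f}, {e, f}, {a, b, c}, {a, b, d}, {a, b, e}, {a, b, f}, {a, c, d}, {a, c, e}, {a, c, f}, {a, d, e}, {a, d, f}, {a, e, f}, {b, c, d}, {b, c, e}, {b, c, f}, {b, d, e}, {b, d, f}, {b, e, f}, {c, d, e}, {c, d, f}, {c, e, f}, {d, e, f}, {a, b, c, d}, {a, b, c, e}, {a, b, c, f}, {a, b, d, e}, {a, b, d, f}, {a, b, e, f}, {a, c, d, e}, {a, c, d, f}, {a, c, e, f}, {a, d, e, f}, {b, c, d, e}, {b, c, d, f}, {b, c, e, f}, {b, d, e, f}, {c, d, e, f}, {a, b, c, d, e}, {a, b, c, d, f}, {a, b, c, e, f}, {a, b, d, e, f}, {a, c, d, e, f}, {b, c, d, e, f}, S }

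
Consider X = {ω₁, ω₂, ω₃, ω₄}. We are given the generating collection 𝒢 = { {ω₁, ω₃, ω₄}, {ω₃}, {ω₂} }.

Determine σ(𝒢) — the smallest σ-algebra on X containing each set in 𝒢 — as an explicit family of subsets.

σ(𝒢) = { {}, {ω₂}, {ω₃}, {ω₁, ω₄}, {ω₂, ω₃}, {ω₁, ω₂, ω₄}, {ω₁, ω₃, ω₄}, X }

Derivation:
Start: 𝒢 ∪ {∅, X} = { {}, {ω₂}, {ω₃}, {ω₁, ω₃, ω₄}, X }.
Step 1 adds 2:
  {ω₂, ω₃}  = {ω₃} ∪ {ω₂}
  {ω₁, ω₂, ω₄}  = complement {ω₃}
  — 7 sets.
Step 2. New:
  {ω₁, ω₄}  = complement {ω₂, ω₃}
  — 8 sets.
Step 3: stable.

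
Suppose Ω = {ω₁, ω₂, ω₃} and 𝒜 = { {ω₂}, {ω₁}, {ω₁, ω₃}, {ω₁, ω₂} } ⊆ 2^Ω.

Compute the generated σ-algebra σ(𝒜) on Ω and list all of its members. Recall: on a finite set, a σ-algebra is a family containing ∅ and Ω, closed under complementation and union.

Initial family (6 sets): { ∅, {ω₁}, {ω₂}, {ω₁, ω₂}, {ω₁, ω₃}, Ω }.
Round 1: 2 new —
  {ω₃}  = Ω∖{ω₁, ω₂}
  {ω₂, ω₃}  = Ω∖{ω₁}
  (now 8)
Round 2: closed — nothing new.

σ(𝒜) = { ∅, {ω₁}, {ω₂}, {ω₃}, {ω₁, ω₂}, {ω₁, ω₃}, {ω₂, ω₃}, Ω }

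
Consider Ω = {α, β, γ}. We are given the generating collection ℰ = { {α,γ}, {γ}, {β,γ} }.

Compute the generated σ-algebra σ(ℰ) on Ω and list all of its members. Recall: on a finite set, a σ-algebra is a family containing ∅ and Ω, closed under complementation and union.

Start: ℰ ∪ {∅, Ω} = { ∅, {γ}, {α,γ}, {β,γ}, Ω }.
Pass 1: 3 new —
  {α}  = {β,γ}ᶜ
  {β}  = {α,γ}ᶜ
  {α,β}  = {γ}ᶜ
  [8 total]
Pass 2: closed — nothing new.

Hence σ(ℰ) has 8 members: { ∅, {α}, {β}, {γ}, {α,β}, {α,γ}, {β,γ}, Ω }.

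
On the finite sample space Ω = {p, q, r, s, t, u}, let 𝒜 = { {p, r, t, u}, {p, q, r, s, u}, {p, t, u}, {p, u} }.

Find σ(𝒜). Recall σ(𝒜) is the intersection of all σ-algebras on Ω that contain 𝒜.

σ(𝒜) (16 sets): { {}, {r}, {t}, {p, u}, {q, s}, {r, t}, {p, r, u}, {p, t, u}, {q, r, s}, {q, s, t}, {p, q, s, u}, {p, r, t, u}, {q, r, s, t}, {p, q, r, s, u}, {p, q, s, t, u}, Ω }

Check:
Seed the family with 𝒜 together with ∅ and Ω: { {}, {p, u}, {p, t, u}, {p, r, t, u}, {p, q, r, s, u}, Ω }.
Step 1: 4 new —
  {t}  = ᶜ of {p, q, r, s, u}
  {q, s}  = ᶜ of {p, r, t, u}
  {q, r, s}  = ᶜ of {p, t, u}
  {q, r, s, t}  = ᶜ of {p, u}
Step 2 (3 new):
  {q, s, t}  = {t} ∪ {q, s}
  {p, q, s, u}  = {p, u} ∪ {q, s}
  {p, q, s, t, u}  = {p, t, u} ∪ {q, s}
Step 3: 3 new —
  {r}  = ᶜ of {p, q, s, t, u}
  {r, t}  = ᶜ of {p, q, s, u}
  {p, r, u}  = ᶜ of {q, s, t}
Step 4: no new sets; the family is a σ-algebra.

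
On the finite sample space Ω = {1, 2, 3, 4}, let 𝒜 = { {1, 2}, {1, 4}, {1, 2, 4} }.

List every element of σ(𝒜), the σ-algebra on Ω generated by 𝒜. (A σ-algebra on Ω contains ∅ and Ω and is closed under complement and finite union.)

Initial family (5 sets): { {}, {1, 2}, {1, 4}, {1, 2, 4}, Ω }.
Pass 1. New:
  {3}  = Ω∖{1, 2, 4}
  {2, 3}  = Ω∖{1, 4}
  {3, 4}  = Ω∖{1, 2}
  |family| = 8
Pass 2 adds 3:
  {1, 2, 3}  = {3} ∪ {1, 2}
  {1, 3, 4}  = {3} ∪ {1, 4}
  {2, 3, 4}  = {3, 4} ∪ {2, 3}
  |family| = 11
Pass 3. New:
  {1}  = Ω∖{2, 3, 4}
  {2}  = Ω∖{1, 3, 4}
  {4}  = Ω∖{1, 2, 3}
  |family| = 14
Pass 4: +2 →
  {1, 3}  = {3} ∪ {1}
  {2, 4}  = {4} ∪ {2}
  |family| = 16
Pass 5: already closed under ᶜ and ∪.

|σ(𝒜)| = 16.  σ(𝒜) = { {}, {1}, {2}, {3}, {4}, {1, 2}, {1, 3}, {1, 4}, {2, 3}, {2, 4}, {3, 4}, {1, 2, 3}, {1, 2, 4}, {1, 3, 4}, {2, 3, 4}, Ω }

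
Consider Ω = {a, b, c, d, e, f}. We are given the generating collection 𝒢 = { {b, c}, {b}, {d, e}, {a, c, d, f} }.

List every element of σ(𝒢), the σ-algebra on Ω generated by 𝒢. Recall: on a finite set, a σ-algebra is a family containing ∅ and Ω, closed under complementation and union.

Take S₀ = 𝒢 ∪ {∅, Ω} = { {}, {b}, {b, c}, {d, e}, {a, c, d, f}, Ω }.
Round 1: +7 →
  {b, e}  = {a, c, d, f}ᶜ
  {b, d, e}  = {d, e} ∪ {b}
  {a, b, c, f}  = {d, e}ᶜ
  {a, d, e, f}  = {b, c}ᶜ
  {b, c, d, e}  = {d, e} ∪ {b, c}
  {a, b, c, d, f}  = {b, c} ∪ {a, c, d, f}
  {a, c, d, e, f}  = {b}ᶜ
  — 13 sets.
Round 2. New:
  {e}  = {a, b, c, d, f}ᶜ
  {a, f}  = {b, c, d, e}ᶜ
  {a, c, f}  = {b, d, e}ᶜ
  {b, c, e}  = {b, e} ∪ {b, c}
  {a, b, c, e, f}  = {b, e} ∪ {a, b, c, f}
  {a, b, d, e, f}  = {b, e} ∪ {a, d, e, f}
  — 19 sets.
Round 3. New:
  {c}  = {a, b, d, e, f}ᶜ
  {d}  = {a, b, c, e, f}ᶜ
  {a, b, f}  = {a, f} ∪ {b}
  {a, d, f}  = {b, c, e}ᶜ
  {a, e, f}  = {a, f} ∪ {e}
  {a, b, e, f}  = {b, e} ∪ {a, f}
  {a, c, e, f}  = {a, c, f} ∪ {e}
  — 26 sets.
Round 4 adds 6:
  {b, d}  = {a, c, e, f}ᶜ
  {c, d}  = {a, b, e, f}ᶜ
  {c, e}  = {e} ∪ {c}
  {b, c, d}  = {a, e, f}ᶜ
  {c, d, e}  = {a, b, f}ᶜ
  {a, b, d, f}  = {b} ∪ {a, d, f}
  — 32 sets.
Round 5: already closed under ᶜ and ∪.

Hence σ(𝒢) has 32 members: { {}, {b}, {c}, {d}, {e}, {a, f}, {b, c}, {b, d}, {b, e}, {c, d}, {c, e}, {d, e}, {a, b, f}, {a, c, f}, {a, d, f}, {a, e, f}, {b, c, d}, {b, c, e}, {b, d, e}, {c, d, e}, {a, b, c, f}, {a, b, d, f}, {a, b, e, f}, {a, c, d, f}, {a, c, e, f}, {a, d, e, f}, {b, c, d, e}, {a, b, c, d, f}, {a, b, c, e, f}, {a, b, d, e, f}, {a, c, d, e, f}, Ω }.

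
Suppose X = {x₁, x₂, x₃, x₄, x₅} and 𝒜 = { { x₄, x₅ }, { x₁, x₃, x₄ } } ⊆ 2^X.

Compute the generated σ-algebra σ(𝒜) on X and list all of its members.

Take S₀ = 𝒜 ∪ {∅, X} = { {  }, { x₄, x₅ }, { x₁, x₃, x₄ }, X }.
Iteration 1: 3 new —
  { x₂, x₅ }  = complement { x₁, x₃, x₄ }
  { x₁, x₂, x₃ }  = complement { x₄, x₅ }
  { x₁, x₃, x₄, x₅ }  = { x₄, x₅ } ∪ { x₁, x₃, x₄ }
  |family| = 7
Iteration 2 adds 4:
  { x₂ }  = complement { x₁, x₃, x₄, x₅ }
  { x₂, x₄, x₅ }  = { x₄, x₅ } ∪ { x₂, x₅ }
  { x₁, x₂, x₃, x₄ }  = { x₁, x₃, x₄ } ∪ { x₁, x₂, x₃ }
  { x₁, x₂, x₃, x₅ }  = { x₂, x₅ } ∪ { x₁, x₂, x₃ }
  |family| = 11
Iteration 3: 3 new —
  { x₄ }  = complement { x₁, x₂, x₃, x₅ }
  { x₅ }  = complement { x₁, x₂, x₃, x₄ }
  { x₁, x₃ }  = complement { x₂, x₄, x₅ }
  |family| = 14
Iteration 4. New:
  { x₂, x₄ }  = { x₄ } ∪ { x₂ }
  { x₁, x₃, x₅ }  = { x₁, x₃ } ∪ { x₅ }
  |family| = 16
Iteration 5 adds nothing — fixpoint reached.

Hence σ(𝒜) has 16 members: { {  }, { x₂ }, { x₄ }, { x₅ }, { x₁, x₃ }, { x₂, x₄ }, { x₂, x₅ }, { x₄, x₅ }, { x₁, x₂, x₃ }, { x₁, x₃, x₄ }, { x₁, x₃, x₅ }, { x₂, x₄, x₅ }, { x₁, x₂, x₃, x₄ }, { x₁, x₂, x₃, x₅ }, { x₁, x₃, x₄, x₅ }, X }.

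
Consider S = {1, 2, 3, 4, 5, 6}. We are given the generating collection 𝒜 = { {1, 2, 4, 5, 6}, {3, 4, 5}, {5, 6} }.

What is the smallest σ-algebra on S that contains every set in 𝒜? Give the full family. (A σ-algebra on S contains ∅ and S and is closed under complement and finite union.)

σ(𝒜) (32 sets): { {}, {3}, {4}, {5}, {6}, {1, 2}, {3, 4}, {3, 5}, {3, 6}, {4, 5}, {4, 6}, {5, 6}, {1, 2, 3}, {1, 2, 4}, {1, 2, 5}, {1, 2, 6}, {3, 4, 5}, {3, 4, 6}, {3, 5, 6}, {4, 5, 6}, {1, 2, 3, 4}, {1, 2, 3, 5}, {1, 2, 3, 6}, {1, 2, 4, 5}, {1, 2, 4, 6}, {1, 2, 5, 6}, {3, 4, 5, 6}, {1, 2, 3, 4, 5}, {1, 2, 3, 4, 6}, {1, 2, 3, 5, 6}, {1, 2, 4, 5, 6}, S }

Check:
Initial family (5 sets): { {}, {5, 6}, {3, 4, 5}, {1, 2, 4, 5, 6}, S }.
Step 1. New:
  {3}  = {1, 2, 4, 5, 6}ᶜ
  {1, 2, 6}  = {3, 4, 5}ᶜ
  {1, 2, 3, 4}  = {5, 6}ᶜ
  {3, 4, 5, 6}  = {3, 4, 5} ∪ {5, 6}
  [9 total]
Step 2 adds 6:
  {1, 2}  = {3, 4, 5, 6}ᶜ
  {3, 5, 6}  = {5, 6} ∪ {3}
  {1, 2, 3, 6}  = {3} ∪ {1, 2, 6}
  {1, 2, 5, 6}  = {5, 6} ∪ {1, 2, 6}
  {1, 2, 3, 4, 5}  = {3, 4, 5} ∪ {1, 2, 3, 4}
  {1, 2, 3, 4, 6}  = {1, 2, 6} ∪ {1, 2, 3, 4}
  [15 total]
Step 3. New:
  {5}  = {1, 2, 3, 4, 6}ᶜ
  {6}  = {1, 2, 3, 4, 5}ᶜ
  {3, 4}  = {1, 2, 5, 6}ᶜ
  {4, 5}  = {1, 2, 3, 6}ᶜ
  {1, 2, 3}  = {3} ∪ {1, 2}
  {1, 2, 4}  = {3, 5, 6}ᶜ
  {1, 2, 3, 5, 6}  = {3} ∪ {1, 2, 5, 6}
  [22 total]
Step 4: +9 →
  {4}  = {1, 2, 3, 5, 6}ᶜ
  {3, 5}  = {5} ∪ {3}
  {3, 6}  = {6} ∪ {3}
  {1, 2, 5}  = {1, 2} ∪ {5}
  {3, 4, 6}  = {3, 4} ∪ {6}
  {4, 5, 6}  = {1, 2, 3}ᶜ
  {1, 2, 3, 5}  = {1, 2, 3} ∪ {5}
  {1, 2, 4, 5}  = {4, 5} ∪ {1, 2}
  {1, 2, 4, 6}  = {6} ∪ {1, 2, 4}
  [31 total]
Step 5 adds 1:
  {4, 6}  = {1, 2, 3, 5}ᶜ
  [32 total]
Step 6: closed — nothing new.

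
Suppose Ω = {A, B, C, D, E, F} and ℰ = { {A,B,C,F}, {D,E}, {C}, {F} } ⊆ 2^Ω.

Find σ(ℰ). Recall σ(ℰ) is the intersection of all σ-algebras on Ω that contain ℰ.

Initial family (6 sets): { ∅, {C}, {F}, {D,E}, {A,B,C,F}, Ω }.
Step 1 (5 new):
  {C,F}  = {C} ∪ {F}
  {C,D,E}  = {D,E} ∪ {C}
  {D,E,F}  = {D,E} ∪ {F}
  {A,B,C,D,E}  = Ω∖{F}
  {A,B,D,E,F}  = Ω∖{C}
  (now 11)
Step 2: +4 →
  {A,B,C}  = Ω∖{D,E,F}
  {A,B,F}  = Ω∖{C,D,E}
  {A,B,D,E}  = Ω∖{C,F}
  {C,D,E,F}  = {C,D,E} ∪ {F}
  (now 15)
Step 3. New:
  {A,B}  = Ω∖{C,D,E,F}
  (now 16)
Step 4 adds nothing — fixpoint reached.

Therefore σ(ℰ) = { ∅, {C}, {F}, {A,B}, {C,F}, {D,E}, {A,B,C}, {A,B,F}, {C,D,E}, {D,E,F}, {A,B,C,F}, {A,B,D,E}, {C,D,E,F}, {A,B,C,D,E}, {A,B,D,E,F}, Ω } (|σ(ℰ)| = 16).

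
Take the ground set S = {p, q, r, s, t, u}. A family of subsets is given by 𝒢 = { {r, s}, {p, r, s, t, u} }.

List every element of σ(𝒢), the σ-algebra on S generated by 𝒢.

Take S₀ = 𝒢 ∪ {∅, S} = { {}, {r, s}, {p, r, s, t, u}, S }.
Pass 1: +2 →
  {q}  = ᶜ of {p, r, s, t, u}
  {p, q, t, u}  = ᶜ of {r, s}
  |family| = 6
Pass 2: 1 new —
  {q, r, s}  = {r, s} ∪ {q}
  |family| = 7
Pass 3. New:
  {p, t, u}  = ᶜ of {q, r, s}
  |family| = 8
Pass 4 adds nothing — fixpoint reached.

Hence σ(𝒢) has 8 members: { {}, {q}, {r, s}, {p, t, u}, {q, r, s}, {p, q, t, u}, {p, r, s, t, u}, S }.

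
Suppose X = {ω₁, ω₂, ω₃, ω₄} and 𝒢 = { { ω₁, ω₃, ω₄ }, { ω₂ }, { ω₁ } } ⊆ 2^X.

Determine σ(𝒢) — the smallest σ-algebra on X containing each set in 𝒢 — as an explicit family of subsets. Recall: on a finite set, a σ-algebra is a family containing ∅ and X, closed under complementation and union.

Answer: σ(𝒢) = { {  }, { ω₁ }, { ω₂ }, { ω₁, ω₂ }, { ω₃, ω₄ }, { ω₁, ω₃, ω₄ }, { ω₂, ω₃, ω₄ }, X }

Check:
Begin from { {  }, { ω₁ }, { ω₂ }, { ω₁, ω₃, ω₄ }, X } (that is, 𝒢 plus ∅ and X).
Round 1 (2 new):
  { ω₁, ω₂ }  = { ω₂ } ∪ { ω₁ }
  { ω₂, ω₃, ω₄ }  = complement { ω₁ }
  — 7 sets.
Round 2: 1 new —
  { ω₃, ω₄ }  = complement { ω₁, ω₂ }
  — 8 sets.
Round 3: stable.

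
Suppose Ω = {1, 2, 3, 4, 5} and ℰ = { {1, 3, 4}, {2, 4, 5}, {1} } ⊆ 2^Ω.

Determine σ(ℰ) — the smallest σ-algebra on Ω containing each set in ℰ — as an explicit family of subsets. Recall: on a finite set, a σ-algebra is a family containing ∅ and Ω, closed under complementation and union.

Initial family (5 sets): { ∅, {1}, {1, 3, 4}, {2, 4, 5}, Ω }.
Pass 1 adds 4:
  {1, 3}  = {2, 4, 5}ᶜ
  {2, 5}  = {1, 3, 4}ᶜ
  {1, 2, 4, 5}  = {2, 4, 5} ∪ {1}
  {2, 3, 4, 5}  = {1}ᶜ
  |family| = 9
Pass 2 (3 new):
  {3}  = {1, 2, 4, 5}ᶜ
  {1, 2, 5}  = {2, 5} ∪ {1}
  {1, 2, 3, 5}  = {2, 5} ∪ {1, 3}
  |family| = 12
Pass 3 (3 new):
  {4}  = {1, 2, 3, 5}ᶜ
  {3, 4}  = {1, 2, 5}ᶜ
  {2, 3, 5}  = {3} ∪ {2, 5}
  |family| = 15
Pass 4. New:
  {1, 4}  = {2, 3, 5}ᶜ
  |family| = 16
Pass 5: already closed under ᶜ and ∪.

σ(ℰ) = { ∅, {1}, {3}, {4}, {1, 3}, {1, 4}, {2, 5}, {3, 4}, {1, 2, 5}, {1, 3, 4}, {2, 3, 5}, {2, 4, 5}, {1, 2, 3, 5}, {1, 2, 4, 5}, {2, 3, 4, 5}, Ω }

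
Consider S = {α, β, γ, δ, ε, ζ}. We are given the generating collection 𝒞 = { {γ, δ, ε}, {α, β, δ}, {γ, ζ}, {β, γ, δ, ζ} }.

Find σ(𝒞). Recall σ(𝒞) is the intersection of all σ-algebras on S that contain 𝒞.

Answer: σ(𝒞) = { ∅, {α}, {β}, {γ}, {δ}, {ε}, {ζ}, {α, β}, {α, γ}, {α, δ}, {α, ε}, {α, ζ}, {β, γ}, {β, δ}, {β, ε}, {β, ζ}, {γ, δ}, {γ, ε}, {γ, ζ}, {δ, ε}, {δ, ζ}, {ε, ζ}, {α, β, γ}, {α, β, δ}, {α, β, ε}, {α, β, ζ}, {α, γ, δ}, {α, γ, ε}, {α, γ, ζ}, {α, δ, ε}, {α, δ, ζ}, {α, ε, ζ}, {β, γ, δ}, {β, γ, ε}, {β, γ, ζ}, {β, δ, ε}, {β, δ, ζ}, {β, ε, ζ}, {γ, δ, ε}, {γ, δ, ζ}, {γ, ε, ζ}, {δ, ε, ζ}, {α, β, γ, δ}, {α, β, γ, ε}, {α, β, γ, ζ}, {α, β, δ, ε}, {α, β, δ, ζ}, {α, β, ε, ζ}, {α, γ, δ, ε}, {α, γ, δ, ζ}, {α, γ, ε, ζ}, {α, δ, ε, ζ}, {β, γ, δ, ε}, {β, γ, δ, ζ}, {β, γ, ε, ζ}, {β, δ, ε, ζ}, {γ, δ, ε, ζ}, {α, β, γ, δ, ε}, {α, β, γ, δ, ζ}, {α, β, γ, ε, ζ}, {α, β, δ, ε, ζ}, {α, γ, δ, ε, ζ}, {β, γ, δ, ε, ζ}, S }

Working:
Start: 𝒞 ∪ {∅, S} = { ∅, {γ, ζ}, {α, β, δ}, {γ, δ, ε}, {β, γ, δ, ζ}, S }.
Pass 1: +8 →
  {α, ε}  = ᶜ of {β, γ, δ, ζ}
  {α, β, ζ}  = ᶜ of {γ, δ, ε}
  {γ, ε, ζ}  = ᶜ of {α, β, δ}
  {α, β, δ, ε}  = ᶜ of {γ, ζ}
  {γ, δ, ε, ζ}  = {γ, δ, ε} ∪ {γ, ζ}
  {α, β, γ, δ, ε}  = {γ, δ, ε} ∪ {α, β, δ}
  {α, β, γ, δ, ζ}  = {β, γ, δ, ζ} ∪ {α, β, δ}
  {β, γ, δ, ε, ζ}  = {γ, δ, ε} ∪ {β, γ, δ, ζ}
Pass 2. New:
  {α}  = ᶜ of {β, γ, δ, ε, ζ}
  {ε}  = ᶜ of {α, β, γ, δ, ζ}
  {ζ}  = ᶜ of {α, β, γ, δ, ε}
  {α, β}  = ᶜ of {γ, δ, ε, ζ}
  {α, β, γ, ζ}  = {γ, ζ} ∪ {α, β, ζ}
  {α, β, δ, ζ}  = {α, β, δ} ∪ {α, β, ζ}
  {α, β, ε, ζ}  = {α, ε} ∪ {α, β, ζ}
  {α, γ, δ, ε}  = {γ, δ, ε} ∪ {α, ε}
  {α, γ, ε, ζ}  = {γ, ζ} ∪ {α, ε}
  {α, β, γ, ε, ζ}  = {γ, ε, ζ} ∪ {α, β, ζ}
  {α, β, δ, ε, ζ}  = {α, β, δ, ε} ∪ {α, β, ζ}
  {α, γ, δ, ε, ζ}  = {γ, δ, ε, ζ} ∪ {α, ε}
Pass 3 adds 13:
  {β}  = ᶜ of {α, γ, δ, ε, ζ}
  {γ}  = ᶜ of {α, β, δ, ε, ζ}
  {δ}  = ᶜ of {α, β, γ, ε, ζ}
  {α, ζ}  = {ζ} ∪ {α}
  {β, δ}  = ᶜ of {α, γ, ε, ζ}
  {β, ζ}  = ᶜ of {α, γ, δ, ε}
  {γ, δ}  = ᶜ of {α, β, ε, ζ}
  {γ, ε}  = ᶜ of {α, β, δ, ζ}
  {δ, ε}  = ᶜ of {α, β, γ, ζ}
  {ε, ζ}  = {ζ} ∪ {ε}
  {α, β, ε}  = {α, ε} ∪ {α, β}
  {α, γ, ζ}  = {γ, ζ} ∪ {α}
  {α, ε, ζ}  = {α, ε} ∪ {ζ}
Pass 4: 25 new —
  {α, γ}  = {γ} ∪ {α}
  {α, δ}  = {δ} ∪ {α}
  {β, γ}  = {β} ∪ {γ}
  {β, ε}  = {β} ∪ {ε}
  {δ, ζ}  = {δ} ∪ {ζ}
  {α, β, γ}  = {α, β} ∪ {γ}
  {α, γ, δ}  = {γ, δ} ∪ {α}
  {α, γ, ε}  = {γ, ε} ∪ {α}
  {α, δ, ε}  = {δ, ε} ∪ {α}
  {α, δ, ζ}  = {α, ζ} ∪ {δ}
  {β, γ, δ}  = ᶜ of {α, ε, ζ}
  {β, γ, ε}  = {β} ∪ {γ, ε}
  {β, γ, ζ}  = {β} ∪ {γ, ζ}
  {β, δ, ε}  = ᶜ of {α, γ, ζ}
  {β, δ, ζ}  = {β, ζ} ∪ {δ}
  {β, ε, ζ}  = {β} ∪ {ε, ζ}
  {γ, δ, ζ}  = ᶜ of {α, β, ε}
  {δ, ε, ζ}  = {δ, ε} ∪ {ε, ζ}
  {α, β, γ, δ}  = ᶜ of {ε, ζ}
  {α, β, γ, ε}  = {γ, ε} ∪ {α, β}
  {α, γ, δ, ζ}  = {γ, δ} ∪ {α, γ, ζ}
  {α, δ, ε, ζ}  = {α, ζ} ∪ {δ, ε}
  {β, γ, δ, ε}  = ᶜ of {α, ζ}
  {β, γ, ε, ζ}  = {β} ∪ {γ, ε, ζ}
  {β, δ, ε, ζ}  = {δ, ε} ∪ {β, ζ}
Pass 5 adds nothing — fixpoint reached.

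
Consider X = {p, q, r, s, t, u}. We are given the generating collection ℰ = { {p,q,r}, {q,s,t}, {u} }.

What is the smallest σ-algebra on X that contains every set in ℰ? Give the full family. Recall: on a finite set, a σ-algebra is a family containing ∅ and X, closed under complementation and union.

Take S₀ = ℰ ∪ {∅, X} = { {}, {u}, {p,q,r}, {q,s,t}, X }.
Iteration 1. New:
  {p,r,u}  = {q,s,t}ᶜ
  {s,t,u}  = {p,q,r}ᶜ
  {p,q,r,u}  = {p,q,r} ∪ {u}
  {q,s,t,u}  = {q,s,t} ∪ {u}
  {p,q,r,s,t}  = {u}ᶜ
  (now 10)
Iteration 2. New:
  {p,r}  = {q,s,t,u}ᶜ
  {s,t}  = {p,q,r,u}ᶜ
  {p,r,s,t,u}  = {p,r,u} ∪ {s,t,u}
  (now 13)
Iteration 3. New:
  {q}  = {p,r,s,t,u}ᶜ
  {p,r,s,t}  = {s,t} ∪ {p,r}
  (now 15)
Iteration 4: 1 new —
  {q,u}  = {p,r,s,t}ᶜ
  (now 16)
Iteration 5: closed — nothing new.

Therefore σ(ℰ) = { {}, {q}, {u}, {p,r}, {q,u}, {s,t}, {p,q,r}, {p,r,u}, {q,s,t}, {s,t,u}, {p,q,r,u}, {p,r,s,t}, {q,s,t,u}, {p,q,r,s,t}, {p,r,s,t,u}, X } (|σ(ℰ)| = 16).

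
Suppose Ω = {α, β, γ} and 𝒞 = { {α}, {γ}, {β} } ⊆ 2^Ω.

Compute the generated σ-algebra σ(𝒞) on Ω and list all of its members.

Take S₀ = 𝒞 ∪ {∅, Ω} = { {}, {α}, {β}, {γ}, Ω }.
Iteration 1 (3 new):
  {α, β}  = complement {γ}
  {α, γ}  = complement {β}
  {β, γ}  = complement {α}
  |family| = 8
Iteration 2: stable.

Therefore σ(𝒞) = { {}, {α}, {β}, {γ}, {α, β}, {α, γ}, {β, γ}, Ω } (|σ(𝒞)| = 8).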